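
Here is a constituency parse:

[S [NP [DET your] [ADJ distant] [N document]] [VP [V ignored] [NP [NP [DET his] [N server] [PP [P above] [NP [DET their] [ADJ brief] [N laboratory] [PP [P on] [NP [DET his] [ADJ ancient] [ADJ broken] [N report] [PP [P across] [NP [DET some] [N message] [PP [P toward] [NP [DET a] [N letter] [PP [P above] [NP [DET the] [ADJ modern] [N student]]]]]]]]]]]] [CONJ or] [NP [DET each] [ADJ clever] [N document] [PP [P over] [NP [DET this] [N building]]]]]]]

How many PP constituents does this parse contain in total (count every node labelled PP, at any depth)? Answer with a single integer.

6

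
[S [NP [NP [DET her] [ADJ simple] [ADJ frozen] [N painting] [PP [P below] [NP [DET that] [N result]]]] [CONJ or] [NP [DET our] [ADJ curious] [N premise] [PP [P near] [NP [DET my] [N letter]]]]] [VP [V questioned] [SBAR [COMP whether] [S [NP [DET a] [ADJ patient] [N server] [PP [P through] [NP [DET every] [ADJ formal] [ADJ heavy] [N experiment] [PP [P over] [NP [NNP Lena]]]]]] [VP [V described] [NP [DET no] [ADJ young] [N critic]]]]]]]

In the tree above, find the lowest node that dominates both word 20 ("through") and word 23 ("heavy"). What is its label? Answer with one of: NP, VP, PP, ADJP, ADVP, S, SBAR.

The smallest bracket enclosing both words is [PP through every formal heavy experiment over Lena], so the label is PP.

PP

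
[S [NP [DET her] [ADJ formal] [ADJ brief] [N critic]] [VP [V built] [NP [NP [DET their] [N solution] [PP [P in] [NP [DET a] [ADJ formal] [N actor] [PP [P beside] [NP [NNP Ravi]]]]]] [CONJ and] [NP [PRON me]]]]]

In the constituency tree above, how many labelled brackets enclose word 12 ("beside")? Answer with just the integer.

The word sits inside P, which is inside PP, inside NP, inside PP, inside NP, inside NP, inside VP, inside S — 8 brackets in all.

8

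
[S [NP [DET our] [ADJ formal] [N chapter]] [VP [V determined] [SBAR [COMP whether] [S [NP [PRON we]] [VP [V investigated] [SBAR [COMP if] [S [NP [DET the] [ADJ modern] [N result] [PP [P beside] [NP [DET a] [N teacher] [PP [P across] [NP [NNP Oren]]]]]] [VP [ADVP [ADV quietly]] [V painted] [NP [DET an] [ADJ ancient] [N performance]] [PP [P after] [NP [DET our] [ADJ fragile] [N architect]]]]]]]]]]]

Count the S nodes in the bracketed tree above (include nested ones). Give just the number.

3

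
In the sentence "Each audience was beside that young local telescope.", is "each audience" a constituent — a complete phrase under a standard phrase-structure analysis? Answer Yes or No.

Yes

"each audience" is exactly the noun phrase [NP each audience], a complete constituent.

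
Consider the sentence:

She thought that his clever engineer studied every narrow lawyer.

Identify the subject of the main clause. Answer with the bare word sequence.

she

The subject of the main clause is the NP immediately before the verb "thought": "she".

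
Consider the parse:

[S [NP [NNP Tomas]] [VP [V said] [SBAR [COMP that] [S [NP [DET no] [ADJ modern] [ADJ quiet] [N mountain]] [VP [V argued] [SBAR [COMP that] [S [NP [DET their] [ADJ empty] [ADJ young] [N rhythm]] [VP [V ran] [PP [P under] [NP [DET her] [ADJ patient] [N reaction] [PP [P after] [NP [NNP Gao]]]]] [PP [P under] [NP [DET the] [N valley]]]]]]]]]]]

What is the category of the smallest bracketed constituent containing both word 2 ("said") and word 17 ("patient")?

VP

Both words fall inside [VP said that no modern quiet mountain argued that their empty young rhythm ran under her patient reaction after Gao under the valley] (words 2–23), and no smaller constituent contains them both. Label: VP.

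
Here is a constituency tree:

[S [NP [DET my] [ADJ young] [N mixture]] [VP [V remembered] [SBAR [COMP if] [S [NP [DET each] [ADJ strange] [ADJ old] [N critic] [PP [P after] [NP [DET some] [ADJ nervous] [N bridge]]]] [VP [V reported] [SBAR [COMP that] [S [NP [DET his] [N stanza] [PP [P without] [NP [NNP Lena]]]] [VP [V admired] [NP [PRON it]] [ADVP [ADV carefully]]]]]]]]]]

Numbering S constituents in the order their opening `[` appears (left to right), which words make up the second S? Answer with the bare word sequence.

The S opening brackets appear, in order, over: "my young mixture remembered if each strange old critic after some nervous bridge reported that his stanza without Lena admired it carefully"; "each strange old critic after some nervous bridge reported that his stanza without Lena admired it carefully"; "his stanza without Lena admired it carefully". The second one spans "each strange old critic after some nervous bridge reported that his stanza without Lena admired it carefully".

each strange old critic after some nervous bridge reported that his stanza without Lena admired it carefully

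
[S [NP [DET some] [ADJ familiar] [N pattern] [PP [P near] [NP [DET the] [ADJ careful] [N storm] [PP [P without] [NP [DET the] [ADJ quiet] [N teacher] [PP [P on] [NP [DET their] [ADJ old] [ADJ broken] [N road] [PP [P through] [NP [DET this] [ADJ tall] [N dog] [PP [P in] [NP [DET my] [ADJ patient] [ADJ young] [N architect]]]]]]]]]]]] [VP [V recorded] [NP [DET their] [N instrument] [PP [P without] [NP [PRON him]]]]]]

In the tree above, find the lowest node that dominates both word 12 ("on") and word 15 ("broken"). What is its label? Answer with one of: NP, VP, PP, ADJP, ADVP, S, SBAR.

PP

The smallest bracket enclosing both words is [PP on their old broken road through this tall dog in my patient young architect], so the label is PP.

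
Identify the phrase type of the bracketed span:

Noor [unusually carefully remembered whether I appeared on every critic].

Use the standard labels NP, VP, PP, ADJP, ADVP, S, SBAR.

VP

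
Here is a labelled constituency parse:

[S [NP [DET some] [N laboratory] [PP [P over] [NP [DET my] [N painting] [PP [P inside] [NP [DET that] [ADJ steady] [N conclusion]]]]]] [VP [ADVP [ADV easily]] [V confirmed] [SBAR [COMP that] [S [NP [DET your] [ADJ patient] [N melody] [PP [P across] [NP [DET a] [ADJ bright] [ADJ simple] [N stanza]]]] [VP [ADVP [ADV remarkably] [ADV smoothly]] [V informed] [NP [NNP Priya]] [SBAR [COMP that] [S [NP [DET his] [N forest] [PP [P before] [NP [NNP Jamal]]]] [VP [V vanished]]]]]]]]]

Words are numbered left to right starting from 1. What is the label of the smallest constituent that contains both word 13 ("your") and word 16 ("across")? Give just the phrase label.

NP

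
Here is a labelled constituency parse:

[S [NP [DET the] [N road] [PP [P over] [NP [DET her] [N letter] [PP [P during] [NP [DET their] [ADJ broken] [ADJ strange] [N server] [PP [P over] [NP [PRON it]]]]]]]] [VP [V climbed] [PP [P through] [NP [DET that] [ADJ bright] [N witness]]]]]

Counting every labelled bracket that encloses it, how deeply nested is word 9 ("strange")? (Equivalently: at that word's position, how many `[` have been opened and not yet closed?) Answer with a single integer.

7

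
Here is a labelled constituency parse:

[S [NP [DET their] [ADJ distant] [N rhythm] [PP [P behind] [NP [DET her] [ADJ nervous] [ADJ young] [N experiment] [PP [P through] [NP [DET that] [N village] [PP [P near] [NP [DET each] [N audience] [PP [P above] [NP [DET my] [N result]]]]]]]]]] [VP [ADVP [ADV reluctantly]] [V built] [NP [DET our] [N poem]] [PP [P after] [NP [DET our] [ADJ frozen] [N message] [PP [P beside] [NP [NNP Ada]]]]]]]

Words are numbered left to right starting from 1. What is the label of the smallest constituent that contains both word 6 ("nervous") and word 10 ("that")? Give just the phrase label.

NP

The smallest bracket enclosing both words is [NP her nervous young experiment through that village near each audience above my result], so the label is NP.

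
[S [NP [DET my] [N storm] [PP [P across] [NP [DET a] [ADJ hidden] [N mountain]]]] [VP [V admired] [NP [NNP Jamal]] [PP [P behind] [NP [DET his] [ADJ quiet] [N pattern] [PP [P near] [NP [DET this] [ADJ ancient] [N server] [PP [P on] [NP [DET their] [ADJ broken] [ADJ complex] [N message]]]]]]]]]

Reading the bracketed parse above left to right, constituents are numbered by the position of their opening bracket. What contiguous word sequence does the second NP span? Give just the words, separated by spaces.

In left-to-right order the NP constituents are "my storm across a hidden mountain"; "a hidden mountain"; "Jamal"; "his quiet pattern near this ancient server on their broken complex message"; "this ancient server on their broken complex message"; "their broken complex message". Number 2 is "a hidden mountain".

a hidden mountain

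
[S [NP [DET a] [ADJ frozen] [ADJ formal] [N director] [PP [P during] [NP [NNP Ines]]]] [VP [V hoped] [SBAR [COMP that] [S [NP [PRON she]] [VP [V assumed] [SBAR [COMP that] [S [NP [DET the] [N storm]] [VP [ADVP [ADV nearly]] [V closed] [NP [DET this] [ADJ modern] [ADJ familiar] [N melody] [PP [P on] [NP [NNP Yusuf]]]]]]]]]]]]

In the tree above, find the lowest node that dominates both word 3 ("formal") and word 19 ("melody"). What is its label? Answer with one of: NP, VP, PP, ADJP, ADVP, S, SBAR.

S

Both words fall inside [S a frozen formal director during Ines hoped that she assumed that the storm nearly closed this modern familiar melody on Yusuf] (words 1–21), and no smaller constituent contains them both. Label: S.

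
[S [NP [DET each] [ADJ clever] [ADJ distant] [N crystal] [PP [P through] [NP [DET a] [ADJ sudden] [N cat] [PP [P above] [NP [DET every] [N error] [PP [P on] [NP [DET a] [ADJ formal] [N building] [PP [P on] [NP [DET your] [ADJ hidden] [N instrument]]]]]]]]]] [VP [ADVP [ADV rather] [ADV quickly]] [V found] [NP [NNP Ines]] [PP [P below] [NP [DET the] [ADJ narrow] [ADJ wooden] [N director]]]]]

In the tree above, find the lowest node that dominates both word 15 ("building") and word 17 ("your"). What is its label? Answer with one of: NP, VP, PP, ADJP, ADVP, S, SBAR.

Word 15 lies under S → NP → PP → NP → PP → NP → PP → NP → N; word 17 lies under S → NP → PP → NP → PP → NP → PP → NP → PP → NP → DET. The lowest shared node is the NP.

NP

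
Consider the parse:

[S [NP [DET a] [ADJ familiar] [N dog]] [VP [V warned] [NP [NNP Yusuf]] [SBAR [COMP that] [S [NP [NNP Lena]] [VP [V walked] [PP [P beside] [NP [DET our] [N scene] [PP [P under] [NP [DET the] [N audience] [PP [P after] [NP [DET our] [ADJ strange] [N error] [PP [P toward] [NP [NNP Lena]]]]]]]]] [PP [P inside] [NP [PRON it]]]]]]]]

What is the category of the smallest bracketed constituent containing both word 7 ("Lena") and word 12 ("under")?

S

Both words fall inside [S Lena walked beside our scene under the audience after our strange error toward Lena inside it] (words 7–22), and no smaller constituent contains them both. Label: S.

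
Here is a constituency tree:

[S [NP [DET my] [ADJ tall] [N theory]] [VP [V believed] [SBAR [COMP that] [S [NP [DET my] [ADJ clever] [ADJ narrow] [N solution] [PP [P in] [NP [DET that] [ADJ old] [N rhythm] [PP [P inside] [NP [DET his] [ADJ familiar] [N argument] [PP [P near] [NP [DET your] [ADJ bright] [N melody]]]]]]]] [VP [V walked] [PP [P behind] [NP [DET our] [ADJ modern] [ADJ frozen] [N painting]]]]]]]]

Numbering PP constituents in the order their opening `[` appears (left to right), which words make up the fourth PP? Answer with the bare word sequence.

behind our modern frozen painting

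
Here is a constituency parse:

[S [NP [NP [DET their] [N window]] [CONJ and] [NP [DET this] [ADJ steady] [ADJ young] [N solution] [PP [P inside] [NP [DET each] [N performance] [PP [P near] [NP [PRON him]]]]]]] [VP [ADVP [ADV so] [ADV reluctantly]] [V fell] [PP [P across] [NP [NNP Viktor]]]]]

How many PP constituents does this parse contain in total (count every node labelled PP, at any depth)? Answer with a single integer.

3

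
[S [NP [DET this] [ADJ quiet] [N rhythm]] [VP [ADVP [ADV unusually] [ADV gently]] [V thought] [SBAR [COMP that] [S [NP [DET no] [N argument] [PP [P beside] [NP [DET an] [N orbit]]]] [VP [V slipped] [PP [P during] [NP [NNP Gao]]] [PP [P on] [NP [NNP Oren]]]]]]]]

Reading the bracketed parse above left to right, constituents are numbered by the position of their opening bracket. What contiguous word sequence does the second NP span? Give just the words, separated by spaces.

In left-to-right order the NP constituents are "this quiet rhythm"; "no argument beside an orbit"; "an orbit"; "Gao"; "Oren". Number 2 is "no argument beside an orbit".

no argument beside an orbit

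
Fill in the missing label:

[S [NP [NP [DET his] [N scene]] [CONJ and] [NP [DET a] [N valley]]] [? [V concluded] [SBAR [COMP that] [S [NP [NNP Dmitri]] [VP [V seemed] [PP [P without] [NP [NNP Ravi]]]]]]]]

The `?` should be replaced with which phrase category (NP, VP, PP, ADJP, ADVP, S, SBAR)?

VP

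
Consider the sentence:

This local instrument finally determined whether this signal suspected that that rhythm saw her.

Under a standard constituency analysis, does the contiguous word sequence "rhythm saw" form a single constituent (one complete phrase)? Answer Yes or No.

No

The sequence begins inside the noun phrase "that rhythm" and ends inside the verb phrase "saw her"; it crosses a phrase boundary, so no single node in the tree spans exactly those words.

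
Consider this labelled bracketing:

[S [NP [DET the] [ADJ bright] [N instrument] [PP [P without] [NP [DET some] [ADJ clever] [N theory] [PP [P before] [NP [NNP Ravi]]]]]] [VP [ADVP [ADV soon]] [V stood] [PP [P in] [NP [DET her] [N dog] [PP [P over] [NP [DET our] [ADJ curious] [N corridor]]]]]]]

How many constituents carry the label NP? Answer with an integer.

Scanning left to right, an opening `[NP` appears at word positions 1, 5, 9, 13, 16 — 5 in total.

5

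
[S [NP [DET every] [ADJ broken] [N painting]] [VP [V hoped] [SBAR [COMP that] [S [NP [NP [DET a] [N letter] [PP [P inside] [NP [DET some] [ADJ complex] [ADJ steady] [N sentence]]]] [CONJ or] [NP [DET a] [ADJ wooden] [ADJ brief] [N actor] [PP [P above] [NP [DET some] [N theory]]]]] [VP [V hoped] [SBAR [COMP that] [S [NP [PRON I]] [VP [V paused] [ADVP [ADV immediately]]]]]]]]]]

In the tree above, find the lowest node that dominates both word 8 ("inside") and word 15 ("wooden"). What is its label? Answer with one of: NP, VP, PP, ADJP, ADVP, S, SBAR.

NP

Both words fall inside [NP a letter inside some complex steady sentence or a wooden brief actor above some theory] (words 6–20), and no smaller constituent contains them both. Label: NP.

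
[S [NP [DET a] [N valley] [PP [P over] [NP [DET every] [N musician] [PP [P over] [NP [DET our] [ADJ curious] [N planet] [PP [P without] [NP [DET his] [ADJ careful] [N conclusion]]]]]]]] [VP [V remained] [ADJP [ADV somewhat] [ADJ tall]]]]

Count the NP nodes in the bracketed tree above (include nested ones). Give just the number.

4

Scanning left to right, an opening `[NP` appears at word positions 1, 4, 7, 11 — 4 in total.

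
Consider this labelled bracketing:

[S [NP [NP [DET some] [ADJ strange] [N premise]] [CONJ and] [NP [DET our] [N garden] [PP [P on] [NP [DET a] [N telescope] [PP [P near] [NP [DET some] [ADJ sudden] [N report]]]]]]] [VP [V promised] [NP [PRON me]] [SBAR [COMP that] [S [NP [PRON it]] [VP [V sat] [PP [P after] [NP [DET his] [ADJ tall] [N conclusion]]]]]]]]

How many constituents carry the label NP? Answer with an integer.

8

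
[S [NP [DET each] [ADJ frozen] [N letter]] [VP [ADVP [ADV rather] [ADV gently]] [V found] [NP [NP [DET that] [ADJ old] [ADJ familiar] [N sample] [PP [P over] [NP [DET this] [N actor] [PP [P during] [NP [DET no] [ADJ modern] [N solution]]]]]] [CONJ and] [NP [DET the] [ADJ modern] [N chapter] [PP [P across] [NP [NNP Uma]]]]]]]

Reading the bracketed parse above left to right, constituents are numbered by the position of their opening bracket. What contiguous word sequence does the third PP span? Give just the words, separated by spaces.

The PP opening brackets appear, in order, over: "over this actor during no modern solution"; "during no modern solution"; "across Uma". The third one spans "across Uma".

across Uma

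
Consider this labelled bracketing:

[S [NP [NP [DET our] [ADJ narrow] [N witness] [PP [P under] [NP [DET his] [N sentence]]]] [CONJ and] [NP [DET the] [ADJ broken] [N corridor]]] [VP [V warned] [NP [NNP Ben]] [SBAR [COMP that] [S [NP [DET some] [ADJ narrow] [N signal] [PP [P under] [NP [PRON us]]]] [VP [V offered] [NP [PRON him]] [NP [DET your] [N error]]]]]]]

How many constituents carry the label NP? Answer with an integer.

9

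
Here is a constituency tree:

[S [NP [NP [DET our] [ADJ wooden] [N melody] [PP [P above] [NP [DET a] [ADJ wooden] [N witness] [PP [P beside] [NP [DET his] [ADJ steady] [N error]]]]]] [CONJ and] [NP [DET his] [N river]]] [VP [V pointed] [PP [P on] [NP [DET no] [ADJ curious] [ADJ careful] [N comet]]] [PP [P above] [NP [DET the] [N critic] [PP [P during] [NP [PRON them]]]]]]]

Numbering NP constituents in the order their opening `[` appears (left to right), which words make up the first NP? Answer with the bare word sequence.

The NP opening brackets appear, in order, over: "our wooden melody above a wooden witness beside his steady error and his river"; "our wooden melody above a wooden witness beside his steady error"; "a wooden witness beside his steady error"; "his steady error"; "his river"; "no curious careful comet"; "the critic during them"; "them". The first one spans "our wooden melody above a wooden witness beside his steady error and his river".

our wooden melody above a wooden witness beside his steady error and his river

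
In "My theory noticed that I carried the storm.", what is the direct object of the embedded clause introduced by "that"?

"carried" heads the VP of the embedded clause introduced by "that", and "the storm" is its direct object.

the storm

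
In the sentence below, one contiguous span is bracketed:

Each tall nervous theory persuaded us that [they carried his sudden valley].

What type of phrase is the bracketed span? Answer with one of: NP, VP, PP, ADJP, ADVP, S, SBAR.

S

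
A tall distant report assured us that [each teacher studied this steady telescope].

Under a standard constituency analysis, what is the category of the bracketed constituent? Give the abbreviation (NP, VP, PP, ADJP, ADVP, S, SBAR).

S

The span is built around the head "studied" — a clause (S).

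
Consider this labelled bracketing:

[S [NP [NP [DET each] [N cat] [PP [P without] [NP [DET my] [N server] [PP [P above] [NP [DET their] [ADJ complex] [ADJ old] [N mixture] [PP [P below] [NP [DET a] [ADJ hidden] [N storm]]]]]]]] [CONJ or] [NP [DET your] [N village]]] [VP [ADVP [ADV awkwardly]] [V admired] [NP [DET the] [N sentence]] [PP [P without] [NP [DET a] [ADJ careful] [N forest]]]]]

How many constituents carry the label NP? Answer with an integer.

Listing each NP by its span: [NP each cat without my server above their complex old mixture below a hidden storm or your village]; [NP each cat without my server above their complex old mixture below a hidden storm]; [NP my server above their complex old mixture below a hidden storm]; [NP their complex old mixture below a hidden storm]; [NP a hidden storm]; [NP your village] … — that makes 8.

8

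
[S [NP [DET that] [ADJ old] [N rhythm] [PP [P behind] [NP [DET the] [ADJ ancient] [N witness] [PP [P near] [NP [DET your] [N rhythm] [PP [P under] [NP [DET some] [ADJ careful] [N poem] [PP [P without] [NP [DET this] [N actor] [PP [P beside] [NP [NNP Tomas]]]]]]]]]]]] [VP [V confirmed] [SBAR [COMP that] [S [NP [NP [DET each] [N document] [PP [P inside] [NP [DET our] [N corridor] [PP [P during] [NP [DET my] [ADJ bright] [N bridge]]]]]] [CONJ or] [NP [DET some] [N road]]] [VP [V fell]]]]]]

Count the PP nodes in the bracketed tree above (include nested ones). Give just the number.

7

The PP constituents are: [PP behind the ancient witness near your rhythm under some careful poem without this actor beside Tomas]; [PP near your rhythm under some careful poem without this actor beside Tomas]; [PP under some careful poem without this actor beside Tomas]; [PP without this actor beside Tomas]; [PP beside Tomas]; [PP inside our corridor during my bright bridge] …. Total: 7.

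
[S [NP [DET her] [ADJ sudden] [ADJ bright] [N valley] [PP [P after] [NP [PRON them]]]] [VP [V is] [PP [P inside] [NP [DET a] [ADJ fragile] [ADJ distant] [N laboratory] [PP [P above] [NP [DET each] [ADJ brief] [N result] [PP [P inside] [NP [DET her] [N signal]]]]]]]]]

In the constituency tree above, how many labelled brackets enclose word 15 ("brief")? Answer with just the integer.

The word sits inside ADJ, which is inside NP, inside PP, inside NP, inside PP, inside VP, inside S — 7 brackets in all.

7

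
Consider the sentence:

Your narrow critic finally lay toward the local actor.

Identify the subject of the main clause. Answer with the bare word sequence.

your narrow critic

"your narrow critic" is the NP that combines with the VP headed by "lay" to form the main clause — the subject.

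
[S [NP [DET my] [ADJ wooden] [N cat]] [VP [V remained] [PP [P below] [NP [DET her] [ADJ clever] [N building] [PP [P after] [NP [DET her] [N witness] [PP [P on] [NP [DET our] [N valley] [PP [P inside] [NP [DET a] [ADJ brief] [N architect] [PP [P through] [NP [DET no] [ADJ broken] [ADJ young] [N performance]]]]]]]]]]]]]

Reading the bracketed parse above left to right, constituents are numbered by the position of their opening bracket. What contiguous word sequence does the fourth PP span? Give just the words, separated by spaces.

inside a brief architect through no broken young performance

The PP opening brackets appear, in order, over: "below her clever building after her witness on our valley inside a brief architect through no broken young performance"; "after her witness on our valley inside a brief architect through no broken young performance"; "on our valley inside a brief architect through no broken young performance"; "inside a brief architect through no broken young performance"; "through no broken young performance". The fourth one spans "inside a brief architect through no broken young performance".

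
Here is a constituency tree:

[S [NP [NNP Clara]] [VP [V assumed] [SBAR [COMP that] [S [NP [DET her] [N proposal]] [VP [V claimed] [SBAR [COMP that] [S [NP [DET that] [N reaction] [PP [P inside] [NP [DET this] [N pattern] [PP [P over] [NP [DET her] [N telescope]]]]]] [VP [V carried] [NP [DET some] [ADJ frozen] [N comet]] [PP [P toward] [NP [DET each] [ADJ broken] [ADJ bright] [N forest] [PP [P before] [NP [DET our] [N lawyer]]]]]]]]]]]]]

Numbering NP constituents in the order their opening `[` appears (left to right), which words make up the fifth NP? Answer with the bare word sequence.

her telescope

In left-to-right order the NP constituents are "Clara"; "her proposal"; "that reaction inside this pattern over her telescope"; "this pattern over her telescope"; "her telescope"; "some frozen comet"; "each broken bright forest before our lawyer"; "our lawyer". Number 5 is "her telescope".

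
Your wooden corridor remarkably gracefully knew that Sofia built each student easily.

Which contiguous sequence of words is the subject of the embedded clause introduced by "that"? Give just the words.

Sofia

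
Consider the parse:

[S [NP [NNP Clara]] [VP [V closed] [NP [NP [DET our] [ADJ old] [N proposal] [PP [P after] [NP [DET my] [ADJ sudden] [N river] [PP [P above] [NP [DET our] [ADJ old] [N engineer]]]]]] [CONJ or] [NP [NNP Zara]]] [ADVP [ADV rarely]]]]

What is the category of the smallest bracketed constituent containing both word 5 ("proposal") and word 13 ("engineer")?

NP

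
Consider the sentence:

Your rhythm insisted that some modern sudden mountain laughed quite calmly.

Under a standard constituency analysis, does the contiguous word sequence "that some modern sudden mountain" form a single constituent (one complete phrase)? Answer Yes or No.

No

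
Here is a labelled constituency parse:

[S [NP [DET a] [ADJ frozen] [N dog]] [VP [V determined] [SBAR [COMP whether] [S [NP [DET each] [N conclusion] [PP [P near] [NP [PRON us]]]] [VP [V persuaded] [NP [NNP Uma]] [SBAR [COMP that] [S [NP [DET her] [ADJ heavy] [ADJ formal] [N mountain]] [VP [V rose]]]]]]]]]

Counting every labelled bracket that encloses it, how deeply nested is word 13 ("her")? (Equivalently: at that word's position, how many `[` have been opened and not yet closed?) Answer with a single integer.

9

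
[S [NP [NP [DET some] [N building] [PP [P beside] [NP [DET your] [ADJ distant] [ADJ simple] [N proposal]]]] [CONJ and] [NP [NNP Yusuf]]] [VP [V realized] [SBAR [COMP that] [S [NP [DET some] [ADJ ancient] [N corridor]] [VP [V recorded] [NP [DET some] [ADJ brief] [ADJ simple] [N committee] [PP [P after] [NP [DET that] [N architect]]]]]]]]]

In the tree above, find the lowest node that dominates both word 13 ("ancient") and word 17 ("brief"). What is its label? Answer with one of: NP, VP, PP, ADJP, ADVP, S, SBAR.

S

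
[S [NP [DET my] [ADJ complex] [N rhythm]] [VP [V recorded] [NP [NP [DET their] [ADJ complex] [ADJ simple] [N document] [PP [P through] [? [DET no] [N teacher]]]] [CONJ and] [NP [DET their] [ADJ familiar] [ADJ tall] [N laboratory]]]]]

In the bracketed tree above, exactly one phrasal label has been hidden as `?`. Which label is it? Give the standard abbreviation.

A constituent whose immediate children are DET 'no', N 'teacher' is a noun phrase: NP.

NP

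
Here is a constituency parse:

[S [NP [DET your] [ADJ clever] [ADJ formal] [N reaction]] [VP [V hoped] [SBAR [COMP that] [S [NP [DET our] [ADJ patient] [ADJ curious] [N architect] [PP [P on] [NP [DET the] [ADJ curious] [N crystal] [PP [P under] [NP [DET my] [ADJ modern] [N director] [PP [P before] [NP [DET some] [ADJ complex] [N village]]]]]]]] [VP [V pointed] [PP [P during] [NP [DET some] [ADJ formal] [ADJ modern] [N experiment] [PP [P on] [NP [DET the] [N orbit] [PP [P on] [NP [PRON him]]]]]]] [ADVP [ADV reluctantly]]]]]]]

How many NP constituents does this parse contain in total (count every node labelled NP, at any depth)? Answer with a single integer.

The NP constituents are: [NP your clever formal reaction]; [NP our patient curious architect on the curious crystal under my modern director before some complex village]; [NP the curious crystal under my modern director before some complex village]; [NP my modern director before some complex village]; [NP some complex village]; [NP some formal modern experiment on the orbit on him] …. Total: 8.

8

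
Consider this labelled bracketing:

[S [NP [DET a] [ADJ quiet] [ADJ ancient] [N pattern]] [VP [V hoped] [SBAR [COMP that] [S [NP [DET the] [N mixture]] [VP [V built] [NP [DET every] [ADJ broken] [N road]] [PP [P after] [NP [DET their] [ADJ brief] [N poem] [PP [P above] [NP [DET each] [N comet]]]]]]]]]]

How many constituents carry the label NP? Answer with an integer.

Scanning left to right, an opening `[NP` appears at word positions 1, 7, 10, 14, 18 — 5 in total.

5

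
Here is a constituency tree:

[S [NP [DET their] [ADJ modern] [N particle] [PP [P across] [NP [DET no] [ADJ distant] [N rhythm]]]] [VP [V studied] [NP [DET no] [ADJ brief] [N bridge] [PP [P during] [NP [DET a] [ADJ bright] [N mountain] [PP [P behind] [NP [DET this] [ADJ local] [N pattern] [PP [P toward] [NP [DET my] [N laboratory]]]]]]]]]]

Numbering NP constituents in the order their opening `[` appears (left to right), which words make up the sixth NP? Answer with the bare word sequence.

my laboratory

The NP opening brackets appear, in order, over: "their modern particle across no distant rhythm"; "no distant rhythm"; "no brief bridge during a bright mountain behind this local pattern toward my laboratory"; "a bright mountain behind this local pattern toward my laboratory"; "this local pattern toward my laboratory"; "my laboratory". The sixth one spans "my laboratory".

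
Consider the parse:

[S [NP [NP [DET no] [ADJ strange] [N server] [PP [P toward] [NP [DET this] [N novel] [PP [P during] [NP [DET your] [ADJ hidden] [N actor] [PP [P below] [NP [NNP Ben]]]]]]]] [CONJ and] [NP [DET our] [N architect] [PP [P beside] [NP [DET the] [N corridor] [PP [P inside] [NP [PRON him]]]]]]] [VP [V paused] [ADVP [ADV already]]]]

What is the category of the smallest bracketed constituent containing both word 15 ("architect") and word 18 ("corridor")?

NP

Both words fall inside [NP our architect beside the corridor inside him] (words 14–20), and no smaller constituent contains them both. Label: NP.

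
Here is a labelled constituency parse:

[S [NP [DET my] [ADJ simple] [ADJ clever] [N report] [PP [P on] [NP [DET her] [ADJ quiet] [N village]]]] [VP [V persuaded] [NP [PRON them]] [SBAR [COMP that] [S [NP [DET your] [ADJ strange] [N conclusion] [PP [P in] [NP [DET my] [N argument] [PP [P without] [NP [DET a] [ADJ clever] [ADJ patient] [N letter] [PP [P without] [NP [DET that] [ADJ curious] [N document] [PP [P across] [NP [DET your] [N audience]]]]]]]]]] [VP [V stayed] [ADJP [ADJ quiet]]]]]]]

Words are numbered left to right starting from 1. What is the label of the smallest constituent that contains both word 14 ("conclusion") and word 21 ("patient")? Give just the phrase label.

NP

Word 14 lies under S → VP → SBAR → S → NP → N; word 21 lies under S → VP → SBAR → S → NP → PP → NP → PP → NP → ADJ. The lowest shared node is the NP.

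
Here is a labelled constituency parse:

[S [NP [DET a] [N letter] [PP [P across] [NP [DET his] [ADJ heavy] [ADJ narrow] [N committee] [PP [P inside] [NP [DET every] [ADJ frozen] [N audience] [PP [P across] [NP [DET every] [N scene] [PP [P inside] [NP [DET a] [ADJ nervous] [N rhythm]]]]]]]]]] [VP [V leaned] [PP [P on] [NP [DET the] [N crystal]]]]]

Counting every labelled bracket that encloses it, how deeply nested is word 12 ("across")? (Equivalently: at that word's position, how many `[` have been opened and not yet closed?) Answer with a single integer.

8

Path from the root down to the word: S → NP → PP → NP → PP → NP → PP → P. That is 8 enclosing brackets.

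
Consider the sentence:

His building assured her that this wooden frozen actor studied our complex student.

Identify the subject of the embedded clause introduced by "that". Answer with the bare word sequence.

this wooden frozen actor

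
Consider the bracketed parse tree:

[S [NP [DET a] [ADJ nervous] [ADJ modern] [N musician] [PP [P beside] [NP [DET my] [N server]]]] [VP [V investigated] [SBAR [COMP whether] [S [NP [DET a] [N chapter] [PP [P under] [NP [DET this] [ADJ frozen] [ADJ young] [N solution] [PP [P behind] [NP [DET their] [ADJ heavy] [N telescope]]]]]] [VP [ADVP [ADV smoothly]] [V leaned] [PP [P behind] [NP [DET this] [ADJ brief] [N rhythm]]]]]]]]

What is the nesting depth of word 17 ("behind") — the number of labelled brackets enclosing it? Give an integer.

9

Counting open brackets not yet closed at "behind": [S [VP [SBAR [S [NP [PP [NP [PP [P = 9.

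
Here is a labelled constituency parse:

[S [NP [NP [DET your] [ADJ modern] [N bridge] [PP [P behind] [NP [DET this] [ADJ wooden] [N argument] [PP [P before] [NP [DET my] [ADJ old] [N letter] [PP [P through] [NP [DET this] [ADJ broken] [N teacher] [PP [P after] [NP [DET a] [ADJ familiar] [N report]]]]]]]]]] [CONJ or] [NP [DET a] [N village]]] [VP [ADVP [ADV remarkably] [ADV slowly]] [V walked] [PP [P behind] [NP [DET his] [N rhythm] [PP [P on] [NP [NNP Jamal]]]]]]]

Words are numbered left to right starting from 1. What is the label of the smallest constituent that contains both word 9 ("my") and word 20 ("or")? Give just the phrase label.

The smallest bracket enclosing both words is [NP your modern bridge behind this wooden argument before my old letter through this broken teacher after a familiar report or a village], so the label is NP.

NP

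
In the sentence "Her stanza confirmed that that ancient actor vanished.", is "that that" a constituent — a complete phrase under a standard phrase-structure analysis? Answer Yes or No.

The sequence begins inside the complementizer "that" and ends inside the clause "that ancient actor vanished"; it crosses a phrase boundary, so no single node in the tree spans exactly those words.

No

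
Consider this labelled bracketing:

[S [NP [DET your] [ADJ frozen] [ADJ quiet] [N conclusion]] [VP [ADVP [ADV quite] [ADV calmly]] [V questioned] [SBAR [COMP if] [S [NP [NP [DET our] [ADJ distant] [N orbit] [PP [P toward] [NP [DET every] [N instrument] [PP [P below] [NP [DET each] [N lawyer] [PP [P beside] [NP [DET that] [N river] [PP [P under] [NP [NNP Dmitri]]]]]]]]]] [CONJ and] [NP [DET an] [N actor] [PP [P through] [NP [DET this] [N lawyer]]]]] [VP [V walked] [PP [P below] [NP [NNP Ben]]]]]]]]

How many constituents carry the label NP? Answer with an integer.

10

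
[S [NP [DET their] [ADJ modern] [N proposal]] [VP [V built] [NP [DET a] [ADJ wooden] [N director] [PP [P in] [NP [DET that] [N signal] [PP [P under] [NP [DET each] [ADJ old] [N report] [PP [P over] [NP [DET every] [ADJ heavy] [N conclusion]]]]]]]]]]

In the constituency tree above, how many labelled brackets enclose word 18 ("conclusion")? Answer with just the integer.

10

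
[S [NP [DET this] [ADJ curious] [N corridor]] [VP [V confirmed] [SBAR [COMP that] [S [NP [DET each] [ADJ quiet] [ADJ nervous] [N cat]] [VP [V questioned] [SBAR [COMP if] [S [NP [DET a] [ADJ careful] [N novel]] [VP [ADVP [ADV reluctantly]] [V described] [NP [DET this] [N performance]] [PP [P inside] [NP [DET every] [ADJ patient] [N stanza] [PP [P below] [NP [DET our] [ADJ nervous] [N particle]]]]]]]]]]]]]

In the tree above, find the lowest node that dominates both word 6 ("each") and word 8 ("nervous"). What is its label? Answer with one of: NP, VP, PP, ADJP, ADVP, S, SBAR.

NP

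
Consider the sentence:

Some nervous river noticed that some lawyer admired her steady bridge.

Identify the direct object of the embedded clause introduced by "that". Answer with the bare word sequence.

"admired" heads the VP of the embedded clause introduced by "that", and "her steady bridge" is its direct object.

her steady bridge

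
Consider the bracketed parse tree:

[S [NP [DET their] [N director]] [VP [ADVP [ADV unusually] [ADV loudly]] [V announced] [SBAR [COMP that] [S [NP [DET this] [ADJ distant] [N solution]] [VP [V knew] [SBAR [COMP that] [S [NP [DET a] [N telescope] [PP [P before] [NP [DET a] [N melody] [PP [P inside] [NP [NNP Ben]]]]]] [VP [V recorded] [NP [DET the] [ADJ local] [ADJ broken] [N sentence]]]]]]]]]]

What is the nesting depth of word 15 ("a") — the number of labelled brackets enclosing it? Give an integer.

Counting open brackets not yet closed at "a": [S [VP [SBAR [S [VP [SBAR [S [NP [PP [NP [DET = 11.

11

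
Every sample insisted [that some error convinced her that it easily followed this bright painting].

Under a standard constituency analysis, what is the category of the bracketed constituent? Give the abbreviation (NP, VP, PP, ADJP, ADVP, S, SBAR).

"that" is the head of the bracketed span, so the span is a subordinate clause: SBAR.

SBAR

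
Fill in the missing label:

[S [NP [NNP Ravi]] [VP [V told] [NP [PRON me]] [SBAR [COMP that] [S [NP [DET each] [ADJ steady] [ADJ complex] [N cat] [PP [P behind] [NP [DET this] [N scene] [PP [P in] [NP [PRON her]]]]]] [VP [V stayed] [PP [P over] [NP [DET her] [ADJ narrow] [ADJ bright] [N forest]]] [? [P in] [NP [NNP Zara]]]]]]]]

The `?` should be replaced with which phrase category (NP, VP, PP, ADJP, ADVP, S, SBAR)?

A constituent whose immediate children are P 'in', NP is a prepositional phrase: PP.

PP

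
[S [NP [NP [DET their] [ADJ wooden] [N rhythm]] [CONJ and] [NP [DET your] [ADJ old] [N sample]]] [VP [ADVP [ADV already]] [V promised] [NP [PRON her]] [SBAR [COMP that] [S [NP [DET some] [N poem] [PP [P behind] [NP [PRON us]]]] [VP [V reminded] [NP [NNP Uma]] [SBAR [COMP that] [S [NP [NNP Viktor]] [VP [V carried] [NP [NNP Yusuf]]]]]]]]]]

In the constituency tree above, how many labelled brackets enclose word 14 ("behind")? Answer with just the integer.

Counting open brackets not yet closed at "behind": [S [VP [SBAR [S [NP [PP [P = 7.

7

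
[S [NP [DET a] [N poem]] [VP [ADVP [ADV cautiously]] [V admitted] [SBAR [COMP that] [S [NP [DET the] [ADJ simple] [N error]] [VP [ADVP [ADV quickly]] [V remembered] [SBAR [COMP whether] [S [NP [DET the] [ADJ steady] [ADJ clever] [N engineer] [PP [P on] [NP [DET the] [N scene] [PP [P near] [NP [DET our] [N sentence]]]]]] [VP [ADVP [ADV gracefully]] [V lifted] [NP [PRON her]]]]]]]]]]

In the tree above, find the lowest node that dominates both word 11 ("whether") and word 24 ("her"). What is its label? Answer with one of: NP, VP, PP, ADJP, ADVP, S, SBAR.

Both words fall inside [SBAR whether the steady clever engineer on the scene near our sentence gracefully lifted her] (words 11–24), and no smaller constituent contains them both. Label: SBAR.

SBAR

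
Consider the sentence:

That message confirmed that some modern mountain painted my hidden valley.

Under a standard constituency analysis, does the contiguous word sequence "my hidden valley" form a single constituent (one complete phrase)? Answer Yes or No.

Yes

These words form the whole noun phrase headed by "valley", so yes — one constituent.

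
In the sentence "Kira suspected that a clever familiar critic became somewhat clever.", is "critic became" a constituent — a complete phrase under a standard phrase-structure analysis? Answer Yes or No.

No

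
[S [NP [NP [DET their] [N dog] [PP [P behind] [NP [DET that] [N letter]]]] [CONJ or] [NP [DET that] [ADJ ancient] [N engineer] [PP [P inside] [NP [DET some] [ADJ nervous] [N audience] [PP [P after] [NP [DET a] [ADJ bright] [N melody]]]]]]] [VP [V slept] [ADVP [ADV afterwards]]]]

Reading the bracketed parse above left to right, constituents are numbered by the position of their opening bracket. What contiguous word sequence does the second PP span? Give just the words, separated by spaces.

inside some nervous audience after a bright melody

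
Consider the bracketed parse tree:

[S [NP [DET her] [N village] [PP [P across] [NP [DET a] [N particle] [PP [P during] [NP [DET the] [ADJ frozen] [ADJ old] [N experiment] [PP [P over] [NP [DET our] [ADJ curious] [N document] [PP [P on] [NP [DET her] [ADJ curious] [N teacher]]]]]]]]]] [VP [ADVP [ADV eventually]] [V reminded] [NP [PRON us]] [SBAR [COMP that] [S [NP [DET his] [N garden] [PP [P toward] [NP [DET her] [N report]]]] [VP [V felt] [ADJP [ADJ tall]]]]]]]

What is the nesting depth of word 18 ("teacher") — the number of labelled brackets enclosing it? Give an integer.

11

Counting open brackets not yet closed at "teacher": [S [NP [PP [NP [PP [NP [PP [NP [PP [NP [N = 11.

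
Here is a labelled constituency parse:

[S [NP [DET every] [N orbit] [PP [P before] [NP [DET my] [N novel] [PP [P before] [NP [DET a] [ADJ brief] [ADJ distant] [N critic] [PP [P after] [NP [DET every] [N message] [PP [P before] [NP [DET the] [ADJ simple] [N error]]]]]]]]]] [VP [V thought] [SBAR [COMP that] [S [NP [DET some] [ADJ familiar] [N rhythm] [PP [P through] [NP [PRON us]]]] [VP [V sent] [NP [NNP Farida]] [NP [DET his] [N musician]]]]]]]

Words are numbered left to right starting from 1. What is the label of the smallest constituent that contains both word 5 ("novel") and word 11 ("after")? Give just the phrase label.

Word 5 lies under S → NP → PP → NP → N; word 11 lies under S → NP → PP → NP → PP → NP → PP → P. The lowest shared node is the NP.

NP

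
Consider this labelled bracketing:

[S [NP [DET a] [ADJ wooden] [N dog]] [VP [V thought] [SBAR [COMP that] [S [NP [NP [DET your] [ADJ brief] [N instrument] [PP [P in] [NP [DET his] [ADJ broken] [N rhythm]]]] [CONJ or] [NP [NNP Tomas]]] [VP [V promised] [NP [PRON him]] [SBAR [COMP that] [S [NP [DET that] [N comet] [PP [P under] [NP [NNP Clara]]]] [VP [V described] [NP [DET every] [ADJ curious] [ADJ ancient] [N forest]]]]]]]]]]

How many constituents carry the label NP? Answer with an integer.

Listing each NP by its span: [NP a wooden dog]; [NP your brief instrument in his broken rhythm or Tomas]; [NP your brief instrument in his broken rhythm]; [NP his broken rhythm]; [NP Tomas]; [NP him] … — that makes 9.

9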